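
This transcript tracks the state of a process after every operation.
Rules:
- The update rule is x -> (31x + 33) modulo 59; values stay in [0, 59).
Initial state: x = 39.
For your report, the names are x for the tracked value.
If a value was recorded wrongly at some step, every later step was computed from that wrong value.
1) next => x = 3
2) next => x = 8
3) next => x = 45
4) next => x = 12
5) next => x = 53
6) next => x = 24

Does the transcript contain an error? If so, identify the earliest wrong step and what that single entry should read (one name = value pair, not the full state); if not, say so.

step 5, x = 51

Step 1: x = (31*39 + 33) mod 59 = 3 — checks out.
Step 2: x = (31*3 + 33) mod 59 = 8 — checks out.
Step 3: x = (31*8 + 33) mod 59 = 45 — exactly as logged.
Step 4: x = (31*45 + 33) mod 59 = 12 — agrees with the transcript.
Step 5: x = (31*12 + 33) mod 59 = 51 — the transcript has a different value.
The earliest wrong entry is at step 5: it should read x = 51.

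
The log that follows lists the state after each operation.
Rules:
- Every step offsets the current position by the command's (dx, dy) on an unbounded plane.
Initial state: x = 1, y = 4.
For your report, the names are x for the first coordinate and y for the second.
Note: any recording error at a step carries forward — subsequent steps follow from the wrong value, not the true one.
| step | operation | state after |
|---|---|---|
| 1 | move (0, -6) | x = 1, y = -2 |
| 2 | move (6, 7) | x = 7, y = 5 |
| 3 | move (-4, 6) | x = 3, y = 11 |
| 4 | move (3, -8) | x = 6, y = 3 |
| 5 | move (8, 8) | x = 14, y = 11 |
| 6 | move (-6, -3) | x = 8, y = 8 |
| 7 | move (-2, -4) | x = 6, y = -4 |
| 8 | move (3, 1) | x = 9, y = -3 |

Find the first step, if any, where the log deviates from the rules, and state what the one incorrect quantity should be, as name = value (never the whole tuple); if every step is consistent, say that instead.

step 1: x = 1 + (0) = 1, y = 4 + (-6) = -2 -> checks out
step 2: x = 1 + (6) = 7, y = -2 + (7) = 5 -> in agreement
step 3: x = 7 + (-4) = 3, y = 5 + (6) = 11 -> same as recorded
step 4: x = 3 + (3) = 6, y = 11 + (-8) = 3 -> in agreement
step 5: x = 6 + (8) = 14, y = 3 + (8) = 11 -> in agreement
step 6: x = 14 + (-6) = 8, y = 11 + (-3) = 8 -> in agreement
step 7: x = 8 + (-2) = 6, y = 8 + (-4) = 4 -> this is not what the log shows
That makes step 7 the first incorrect line — y = 4 is what it should show.

step 7, y = 4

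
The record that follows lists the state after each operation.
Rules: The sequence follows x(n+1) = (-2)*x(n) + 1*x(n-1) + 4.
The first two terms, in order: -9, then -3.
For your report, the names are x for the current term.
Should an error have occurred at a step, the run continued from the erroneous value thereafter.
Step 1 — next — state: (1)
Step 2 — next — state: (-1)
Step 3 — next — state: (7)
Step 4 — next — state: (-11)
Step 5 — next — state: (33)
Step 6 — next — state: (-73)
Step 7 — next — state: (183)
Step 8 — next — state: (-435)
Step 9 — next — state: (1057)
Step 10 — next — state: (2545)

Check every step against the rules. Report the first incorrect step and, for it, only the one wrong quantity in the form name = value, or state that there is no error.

Recomputing the run from the initial state:
step 1: x = 1
step 2: x = -1
step 3: x = 7
step 4: x = -11
step 5: x = 33
step 6: x = -73
step 7: x = 183
step 8: x = -435
step 9: x = 1057
step 10: x = -2545
The first disagreement with the record is at step 10, where the value should be x = -2545.

step 10, x = -2545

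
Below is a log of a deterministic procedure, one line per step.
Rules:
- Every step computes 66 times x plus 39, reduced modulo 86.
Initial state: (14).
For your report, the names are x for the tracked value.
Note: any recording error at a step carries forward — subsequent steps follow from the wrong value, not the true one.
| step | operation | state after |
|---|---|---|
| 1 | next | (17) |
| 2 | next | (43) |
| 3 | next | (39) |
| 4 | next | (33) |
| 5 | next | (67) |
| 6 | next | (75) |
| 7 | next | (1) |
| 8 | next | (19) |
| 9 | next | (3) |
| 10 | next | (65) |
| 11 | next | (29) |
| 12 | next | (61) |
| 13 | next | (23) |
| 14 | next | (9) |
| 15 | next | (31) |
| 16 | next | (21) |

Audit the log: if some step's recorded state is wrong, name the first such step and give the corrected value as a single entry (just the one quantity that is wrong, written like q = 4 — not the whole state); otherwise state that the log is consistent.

no error

step 1: x = (66*14 + 39) mod 86 = 17 -> exactly as logged
step 2: x = (66*17 + 39) mod 86 = 43 -> exactly as logged
step 3: x = (66*43 + 39) mod 86 = 39 -> agrees with the log
step 4: x = (66*39 + 39) mod 86 = 33 -> confirmed correct
step 5: x = (66*33 + 39) mod 86 = 67 -> consistent with the log
step 6: x = (66*67 + 39) mod 86 = 75 -> no discrepancy
step 7: x = (66*75 + 39) mod 86 = 1 -> confirmed correct
step 8: x = (66*1 + 39) mod 86 = 19 -> same as recorded
step 9: x = (66*19 + 39) mod 86 = 3 -> confirmed correct
step 10: x = (66*3 + 39) mod 86 = 65 -> checks out
step 11: x = (66*65 + 39) mod 86 = 29 -> verified
step 12: x = (66*29 + 39) mod 86 = 61 -> verified
step 13: x = (66*61 + 39) mod 86 = 23 -> checks out
step 14: x = (66*23 + 39) mod 86 = 9 -> consistent with the log
step 15: x = (66*9 + 39) mod 86 = 31 -> consistent with the log
step 16: x = (66*31 + 39) mod 86 = 21 -> no discrepancy
The whole run recomputes cleanly — no discrepancies.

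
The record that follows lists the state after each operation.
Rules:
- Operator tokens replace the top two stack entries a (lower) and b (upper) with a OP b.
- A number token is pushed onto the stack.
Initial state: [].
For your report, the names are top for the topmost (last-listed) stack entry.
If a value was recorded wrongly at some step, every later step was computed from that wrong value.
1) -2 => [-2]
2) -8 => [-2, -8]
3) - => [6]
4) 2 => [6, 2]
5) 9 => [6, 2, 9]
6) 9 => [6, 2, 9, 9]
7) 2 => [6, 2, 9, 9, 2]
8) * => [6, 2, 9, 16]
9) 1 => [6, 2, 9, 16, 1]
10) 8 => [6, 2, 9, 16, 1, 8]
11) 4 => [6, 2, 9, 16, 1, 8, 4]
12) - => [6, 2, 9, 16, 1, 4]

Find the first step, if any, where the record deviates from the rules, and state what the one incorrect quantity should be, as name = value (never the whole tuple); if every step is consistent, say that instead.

step 1: push -2: top = -2 -> consistent with the record
step 2: push -8: top = -8 -> verified
step 3: -2 - -8 = 6 -> no discrepancy
step 4: push 2: top = 2 -> checks out
step 5: push 9: top = 9 -> agrees with the record
step 6: push 9: top = 9 -> matches
step 7: push 2: top = 2 -> exactly as logged
step 8: 9 * 2 = 18 -> not what was recorded
That makes step 8 the first incorrect line — top = 18 is what it should show.

step 8, top = 18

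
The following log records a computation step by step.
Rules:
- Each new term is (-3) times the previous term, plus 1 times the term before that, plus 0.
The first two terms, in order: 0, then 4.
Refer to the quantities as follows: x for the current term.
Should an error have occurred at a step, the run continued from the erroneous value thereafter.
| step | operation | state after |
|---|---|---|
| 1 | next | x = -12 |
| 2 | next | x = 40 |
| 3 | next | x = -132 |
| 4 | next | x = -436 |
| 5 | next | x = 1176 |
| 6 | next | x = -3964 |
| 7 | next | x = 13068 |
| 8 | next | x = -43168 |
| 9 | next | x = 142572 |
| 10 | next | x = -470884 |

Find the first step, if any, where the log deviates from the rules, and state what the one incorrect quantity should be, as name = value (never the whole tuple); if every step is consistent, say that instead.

step 4, x = 436

1. x = -3*(4) + (1)*(0) + (0) = -12 (agrees with the log)
2. x = -3*(-12) + (1)*(4) + (0) = 40 (same as recorded)
3. x = -3*(40) + (1)*(-12) + (0) = -132 (checks out)
4. x = -3*(-132) + (1)*(40) + (0) = 436 (first mismatch against the log)
Conclusion: step 4 carries the first error; the entry should be x = 436.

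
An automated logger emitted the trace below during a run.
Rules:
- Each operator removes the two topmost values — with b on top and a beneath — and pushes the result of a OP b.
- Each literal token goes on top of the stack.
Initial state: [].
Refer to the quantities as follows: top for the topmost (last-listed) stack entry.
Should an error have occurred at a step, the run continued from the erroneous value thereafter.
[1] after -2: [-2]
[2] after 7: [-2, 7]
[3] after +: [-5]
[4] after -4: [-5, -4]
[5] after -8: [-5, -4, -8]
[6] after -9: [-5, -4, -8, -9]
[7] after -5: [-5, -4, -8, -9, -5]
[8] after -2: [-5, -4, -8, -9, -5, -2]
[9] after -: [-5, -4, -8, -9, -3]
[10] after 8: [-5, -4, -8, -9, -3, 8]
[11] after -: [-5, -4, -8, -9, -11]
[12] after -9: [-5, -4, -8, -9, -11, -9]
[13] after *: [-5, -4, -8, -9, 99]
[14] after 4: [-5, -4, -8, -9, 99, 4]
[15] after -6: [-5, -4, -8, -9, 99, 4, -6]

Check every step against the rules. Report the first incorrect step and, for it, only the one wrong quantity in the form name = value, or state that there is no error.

step 3, top = 5

1. push -2: top = -2 (verified)
2. push 7: top = 7 (verified)
3. -2 + 7 = 5 (the recorded entry deviates here)
The earliest wrong entry is at step 3: it should read top = 5.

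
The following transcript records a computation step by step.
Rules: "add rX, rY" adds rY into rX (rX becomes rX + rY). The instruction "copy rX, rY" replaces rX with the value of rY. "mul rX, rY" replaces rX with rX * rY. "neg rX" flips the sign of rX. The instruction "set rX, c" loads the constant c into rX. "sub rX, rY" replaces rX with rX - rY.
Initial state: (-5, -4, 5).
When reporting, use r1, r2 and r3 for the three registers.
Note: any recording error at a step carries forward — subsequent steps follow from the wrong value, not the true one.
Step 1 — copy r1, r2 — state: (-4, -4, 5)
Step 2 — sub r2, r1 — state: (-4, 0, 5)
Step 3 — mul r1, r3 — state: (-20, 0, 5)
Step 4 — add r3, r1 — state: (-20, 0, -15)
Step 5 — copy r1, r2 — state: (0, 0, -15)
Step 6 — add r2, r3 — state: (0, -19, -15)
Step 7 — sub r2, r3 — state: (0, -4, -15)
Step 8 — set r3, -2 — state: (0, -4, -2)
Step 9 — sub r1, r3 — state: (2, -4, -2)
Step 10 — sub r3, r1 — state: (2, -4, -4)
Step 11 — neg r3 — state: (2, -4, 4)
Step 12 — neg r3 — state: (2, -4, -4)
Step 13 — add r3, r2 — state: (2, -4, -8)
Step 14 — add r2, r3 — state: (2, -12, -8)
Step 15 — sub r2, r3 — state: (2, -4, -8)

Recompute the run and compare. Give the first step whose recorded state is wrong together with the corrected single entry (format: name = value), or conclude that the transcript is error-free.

Recomputing the run from the initial state:
step 1: r1 = -4, r2 = -4, r3 = 5
step 2: r1 = -4, r2 = 0, r3 = 5
step 3: r1 = -20, r2 = 0, r3 = 5
step 4: r1 = -20, r2 = 0, r3 = -15
step 5: r1 = 0, r2 = 0, r3 = -15
step 6: r1 = 0, r2 = -15, r3 = -15
step 7: r1 = 0, r2 = 0, r3 = -15
step 8: r1 = 0, r2 = 0, r3 = -2
step 9: r1 = 2, r2 = 0, r3 = -2
step 10: r1 = 2, r2 = 0, r3 = -4
step 11: r1 = 2, r2 = 0, r3 = 4
step 12: r1 = 2, r2 = 0, r3 = -4
step 13: r1 = 2, r2 = 0, r3 = -4
step 14: r1 = 2, r2 = -4, r3 = -4
step 15: r1 = 2, r2 = 0, r3 = -4
The first disagreement with the transcript is at step 6, where the value should be r2 = -15.

step 6, r2 = -15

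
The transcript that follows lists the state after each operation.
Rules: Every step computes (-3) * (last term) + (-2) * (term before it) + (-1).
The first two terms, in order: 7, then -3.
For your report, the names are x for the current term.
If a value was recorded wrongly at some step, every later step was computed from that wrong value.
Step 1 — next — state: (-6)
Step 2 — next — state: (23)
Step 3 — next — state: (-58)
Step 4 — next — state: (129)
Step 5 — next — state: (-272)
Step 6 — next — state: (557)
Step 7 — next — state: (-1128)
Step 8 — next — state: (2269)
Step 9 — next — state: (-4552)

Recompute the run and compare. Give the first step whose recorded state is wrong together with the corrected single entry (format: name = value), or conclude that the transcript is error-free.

step 1: x = -3*(-3) + (-2)*(7) + (-1) = -6 -> confirmed correct
step 2: x = -3*(-6) + (-2)*(-3) + (-1) = 23 -> no discrepancy
step 3: x = -3*(23) + (-2)*(-6) + (-1) = -58 -> checks out
step 4: x = -3*(-58) + (-2)*(23) + (-1) = 127 -> first mismatch against the transcript
First incorrect step: 4; the correct value is x = 127.

step 4, x = 127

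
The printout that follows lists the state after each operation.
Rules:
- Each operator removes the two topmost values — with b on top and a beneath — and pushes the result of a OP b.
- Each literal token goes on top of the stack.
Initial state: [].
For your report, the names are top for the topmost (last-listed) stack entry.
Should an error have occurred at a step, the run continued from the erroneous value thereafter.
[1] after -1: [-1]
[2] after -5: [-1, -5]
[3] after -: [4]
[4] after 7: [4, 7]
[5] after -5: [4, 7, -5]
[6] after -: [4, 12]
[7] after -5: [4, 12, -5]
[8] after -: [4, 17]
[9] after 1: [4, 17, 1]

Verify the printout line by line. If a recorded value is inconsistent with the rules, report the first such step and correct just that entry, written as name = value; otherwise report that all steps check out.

Recomputing the run from the initial state:
step 1: [-1]
step 2: [-1, -5]
step 3: [4]
step 4: [4, 7]
step 5: [4, 7, -5]
step 6: [4, 12]
step 7: [4, 12, -5]
step 8: [4, 17]
step 9: [4, 17, 1]
This matches the printout at every step.

no error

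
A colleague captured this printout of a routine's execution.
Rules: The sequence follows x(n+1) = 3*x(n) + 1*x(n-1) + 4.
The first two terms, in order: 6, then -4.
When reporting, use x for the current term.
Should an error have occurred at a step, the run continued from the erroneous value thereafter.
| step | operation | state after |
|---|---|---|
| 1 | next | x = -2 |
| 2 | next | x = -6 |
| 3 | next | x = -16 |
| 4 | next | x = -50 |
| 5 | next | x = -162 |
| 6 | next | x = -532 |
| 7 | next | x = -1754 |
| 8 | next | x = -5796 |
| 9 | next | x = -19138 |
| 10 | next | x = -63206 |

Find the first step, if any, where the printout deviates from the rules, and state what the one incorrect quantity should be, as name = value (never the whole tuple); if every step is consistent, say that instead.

step 8, x = -5790

Recomputing the run from the initial state:
step 1: x = -2
step 2: x = -6
step 3: x = -16
step 4: x = -50
step 5: x = -162
step 6: x = -532
step 7: x = -1754
step 8: x = -5790
step 9: x = -19120
step 10: x = -63146
The first disagreement with the printout is at step 8, where the value should be x = -5790.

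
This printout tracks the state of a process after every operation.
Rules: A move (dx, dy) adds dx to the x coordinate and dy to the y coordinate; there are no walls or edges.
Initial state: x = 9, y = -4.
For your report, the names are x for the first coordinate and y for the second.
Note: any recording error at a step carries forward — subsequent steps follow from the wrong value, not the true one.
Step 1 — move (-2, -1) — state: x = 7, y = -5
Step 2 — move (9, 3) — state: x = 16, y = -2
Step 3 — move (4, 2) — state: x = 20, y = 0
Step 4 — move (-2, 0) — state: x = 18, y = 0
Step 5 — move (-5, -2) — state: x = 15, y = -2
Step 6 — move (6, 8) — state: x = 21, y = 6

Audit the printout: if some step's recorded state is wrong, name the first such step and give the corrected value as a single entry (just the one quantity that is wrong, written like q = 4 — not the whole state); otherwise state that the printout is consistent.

Step 1: x = 9 + (-2) = 7, y = -4 + (-1) = -5 — in agreement.
Step 2: x = 7 + (9) = 16, y = -5 + (3) = -2 — exactly as logged.
Step 3: x = 16 + (4) = 20, y = -2 + (2) = 0 — consistent with the printout.
Step 4: x = 20 + (-2) = 18, y = 0 + (0) = 0 — agrees with the printout.
Step 5: x = 18 + (-5) = 13, y = 0 + (-2) = -2 — the entry is off here.
First deviation found at step 5; the corrected entry is x = 13.

step 5, x = 13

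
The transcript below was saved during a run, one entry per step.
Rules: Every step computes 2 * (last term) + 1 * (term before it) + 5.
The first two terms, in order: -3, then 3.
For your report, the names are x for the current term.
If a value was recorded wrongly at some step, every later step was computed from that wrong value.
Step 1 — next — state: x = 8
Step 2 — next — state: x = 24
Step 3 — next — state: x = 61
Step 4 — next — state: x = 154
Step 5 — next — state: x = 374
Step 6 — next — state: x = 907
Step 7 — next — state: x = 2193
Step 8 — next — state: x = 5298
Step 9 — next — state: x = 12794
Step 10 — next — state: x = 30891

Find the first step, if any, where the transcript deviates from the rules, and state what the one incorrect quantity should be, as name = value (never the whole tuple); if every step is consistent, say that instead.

Step 1: x = 2*(3) + (1)*(-3) + (5) = 8 — agrees with the transcript.
Step 2: x = 2*(8) + (1)*(3) + (5) = 24 — agrees with the transcript.
Step 3: x = 2*(24) + (1)*(8) + (5) = 61 — in agreement.
Step 4: x = 2*(61) + (1)*(24) + (5) = 151 — first mismatch against the transcript.
The earliest wrong entry is at step 4: it should read x = 151.

step 4, x = 151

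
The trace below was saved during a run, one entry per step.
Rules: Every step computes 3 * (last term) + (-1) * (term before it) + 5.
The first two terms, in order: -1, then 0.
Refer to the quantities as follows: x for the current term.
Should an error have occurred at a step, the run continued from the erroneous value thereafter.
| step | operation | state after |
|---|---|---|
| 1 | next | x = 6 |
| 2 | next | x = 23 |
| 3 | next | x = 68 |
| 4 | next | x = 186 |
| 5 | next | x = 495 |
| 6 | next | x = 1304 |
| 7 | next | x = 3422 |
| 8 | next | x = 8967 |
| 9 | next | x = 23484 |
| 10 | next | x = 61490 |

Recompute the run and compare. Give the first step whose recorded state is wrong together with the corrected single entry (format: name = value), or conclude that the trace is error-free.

no error

Recomputing the run from the initial state:
step 1: x = 6
step 2: x = 23
step 3: x = 68
step 4: x = 186
step 5: x = 495
step 6: x = 1304
step 7: x = 3422
step 8: x = 8967
step 9: x = 23484
step 10: x = 61490
This matches the trace at every step.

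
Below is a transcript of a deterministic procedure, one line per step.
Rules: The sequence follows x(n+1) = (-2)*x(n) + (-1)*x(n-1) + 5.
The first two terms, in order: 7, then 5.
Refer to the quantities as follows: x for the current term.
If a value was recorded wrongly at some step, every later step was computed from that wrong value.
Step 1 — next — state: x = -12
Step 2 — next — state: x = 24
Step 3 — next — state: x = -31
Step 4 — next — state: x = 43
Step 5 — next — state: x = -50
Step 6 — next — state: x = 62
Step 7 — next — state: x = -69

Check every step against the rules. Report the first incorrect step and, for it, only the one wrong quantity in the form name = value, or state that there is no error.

no error

Step 1: x = -2*(5) + (-1)*(7) + (5) = -12 — no discrepancy.
Step 2: x = -2*(-12) + (-1)*(5) + (5) = 24 — confirmed correct.
Step 3: x = -2*(24) + (-1)*(-12) + (5) = -31 — consistent with the transcript.
Step 4: x = -2*(-31) + (-1)*(24) + (5) = 43 — matches.
Step 5: x = -2*(43) + (-1)*(-31) + (5) = -50 — no discrepancy.
Step 6: x = -2*(-50) + (-1)*(43) + (5) = 62 — agrees with the transcript.
Step 7: x = -2*(62) + (-1)*(-50) + (5) = -69 — verified.
Every step is consistent.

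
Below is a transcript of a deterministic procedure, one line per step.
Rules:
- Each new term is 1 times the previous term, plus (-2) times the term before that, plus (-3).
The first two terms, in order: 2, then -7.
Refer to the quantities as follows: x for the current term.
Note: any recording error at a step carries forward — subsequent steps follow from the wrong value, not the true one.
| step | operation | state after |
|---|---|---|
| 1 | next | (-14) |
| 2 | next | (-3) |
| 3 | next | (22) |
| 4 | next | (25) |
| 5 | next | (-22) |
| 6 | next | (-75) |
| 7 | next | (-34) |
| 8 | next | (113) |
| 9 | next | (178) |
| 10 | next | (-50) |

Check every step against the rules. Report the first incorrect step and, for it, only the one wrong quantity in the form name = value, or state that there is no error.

step 10, x = -51

step 1: x = 1*(-7) + (-2)*(2) + (-3) = -14 -> checks out
step 2: x = 1*(-14) + (-2)*(-7) + (-3) = -3 -> agrees with the transcript
step 3: x = 1*(-3) + (-2)*(-14) + (-3) = 22 -> confirmed correct
step 4: x = 1*(22) + (-2)*(-3) + (-3) = 25 -> same as recorded
step 5: x = 1*(25) + (-2)*(22) + (-3) = -22 -> checks out
step 6: x = 1*(-22) + (-2)*(25) + (-3) = -75 -> confirmed correct
step 7: x = 1*(-75) + (-2)*(-22) + (-3) = -34 -> matches
step 8: x = 1*(-34) + (-2)*(-75) + (-3) = 113 -> in agreement
step 9: x = 1*(113) + (-2)*(-34) + (-3) = 178 -> in agreement
step 10: x = 1*(178) + (-2)*(113) + (-3) = -51 -> the transcript has a different value
The audit stops at step 10: the recorded entry is wrong and should be x = -51.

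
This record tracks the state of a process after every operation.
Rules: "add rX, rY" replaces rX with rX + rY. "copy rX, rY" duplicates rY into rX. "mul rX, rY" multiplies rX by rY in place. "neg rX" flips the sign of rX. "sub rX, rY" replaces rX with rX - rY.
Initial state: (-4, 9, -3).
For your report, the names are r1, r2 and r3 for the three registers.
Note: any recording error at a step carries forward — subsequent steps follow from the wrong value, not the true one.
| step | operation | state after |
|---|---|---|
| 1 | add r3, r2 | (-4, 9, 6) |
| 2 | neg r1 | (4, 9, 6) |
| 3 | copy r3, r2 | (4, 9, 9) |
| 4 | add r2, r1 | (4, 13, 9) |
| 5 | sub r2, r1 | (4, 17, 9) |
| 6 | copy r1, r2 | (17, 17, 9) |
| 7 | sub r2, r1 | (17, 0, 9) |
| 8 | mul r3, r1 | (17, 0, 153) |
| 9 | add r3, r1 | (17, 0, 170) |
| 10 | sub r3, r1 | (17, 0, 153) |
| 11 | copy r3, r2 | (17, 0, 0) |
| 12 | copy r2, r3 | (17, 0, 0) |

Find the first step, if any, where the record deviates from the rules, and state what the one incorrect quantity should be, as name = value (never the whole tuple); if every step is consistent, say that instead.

step 5, r2 = 9

1. r3 = -3 + 9 = 6 (matches)
2. r1 = -(-4) = 4 (consistent with the record)
3. r3 = 9 (matches)
4. r2 = 9 + 4 = 13 (confirmed correct)
5. r2 = 13 - 4 = 9 (a discrepancy with the record)
The earliest wrong entry is at step 5: it should read r2 = 9.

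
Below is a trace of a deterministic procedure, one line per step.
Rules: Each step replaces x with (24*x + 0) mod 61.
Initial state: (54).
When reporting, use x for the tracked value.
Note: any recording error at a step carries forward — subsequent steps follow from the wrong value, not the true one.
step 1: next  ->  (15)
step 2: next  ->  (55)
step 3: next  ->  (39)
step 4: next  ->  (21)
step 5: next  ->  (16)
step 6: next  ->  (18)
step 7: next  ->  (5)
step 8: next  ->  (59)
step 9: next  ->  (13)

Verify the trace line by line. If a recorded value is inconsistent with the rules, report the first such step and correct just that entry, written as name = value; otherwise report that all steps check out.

Recomputing the run from the initial state:
step 1: x = 15
step 2: x = 55
step 3: x = 39
step 4: x = 21
step 5: x = 16
step 6: x = 18
step 7: x = 5
step 8: x = 59
step 9: x = 13
This matches the trace at every step.

no error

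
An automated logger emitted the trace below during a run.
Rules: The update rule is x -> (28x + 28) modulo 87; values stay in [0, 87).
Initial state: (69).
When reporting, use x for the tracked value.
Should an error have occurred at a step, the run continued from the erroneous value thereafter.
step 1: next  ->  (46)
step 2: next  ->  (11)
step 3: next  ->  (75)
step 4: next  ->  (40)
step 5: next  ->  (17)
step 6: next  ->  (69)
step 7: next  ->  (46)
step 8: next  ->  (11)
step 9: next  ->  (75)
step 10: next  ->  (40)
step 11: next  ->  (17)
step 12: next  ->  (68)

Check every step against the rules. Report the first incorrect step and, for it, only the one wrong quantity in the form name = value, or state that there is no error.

step 12, x = 69

1. x = (28*69 + 28) mod 87 = 46 (confirmed correct)
2. x = (28*46 + 28) mod 87 = 11 (no discrepancy)
3. x = (28*11 + 28) mod 87 = 75 (matches)
4. x = (28*75 + 28) mod 87 = 40 (no discrepancy)
5. x = (28*40 + 28) mod 87 = 17 (agrees with the trace)
6. x = (28*17 + 28) mod 87 = 69 (in agreement)
7. x = (28*69 + 28) mod 87 = 46 (verified)
8. x = (28*46 + 28) mod 87 = 11 (confirmed correct)
9. x = (28*11 + 28) mod 87 = 75 (matches)
10. x = (28*75 + 28) mod 87 = 40 (no discrepancy)
11. x = (28*40 + 28) mod 87 = 17 (consistent with the trace)
12. x = (28*17 + 28) mod 87 = 69 (a discrepancy with the trace)
Step 12 is the first one off; corrected, x = 69.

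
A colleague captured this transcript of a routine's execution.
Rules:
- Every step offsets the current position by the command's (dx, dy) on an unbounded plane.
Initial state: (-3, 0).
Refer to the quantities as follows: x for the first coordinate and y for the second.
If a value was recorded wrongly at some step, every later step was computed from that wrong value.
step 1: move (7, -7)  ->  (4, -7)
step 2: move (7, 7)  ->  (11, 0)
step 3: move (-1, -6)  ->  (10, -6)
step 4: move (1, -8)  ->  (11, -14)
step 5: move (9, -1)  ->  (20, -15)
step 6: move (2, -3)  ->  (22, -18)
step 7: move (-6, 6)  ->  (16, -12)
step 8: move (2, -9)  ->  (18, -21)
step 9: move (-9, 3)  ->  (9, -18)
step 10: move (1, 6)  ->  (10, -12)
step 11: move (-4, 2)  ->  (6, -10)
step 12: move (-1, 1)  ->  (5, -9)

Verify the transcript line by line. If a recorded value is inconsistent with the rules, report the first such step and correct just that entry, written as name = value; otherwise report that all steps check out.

no error

Recomputing the run from the initial state:
step 1: x = 4, y = -7
step 2: x = 11, y = 0
step 3: x = 10, y = -6
step 4: x = 11, y = -14
step 5: x = 20, y = -15
step 6: x = 22, y = -18
step 7: x = 16, y = -12
step 8: x = 18, y = -21
step 9: x = 9, y = -18
step 10: x = 10, y = -12
step 11: x = 6, y = -10
step 12: x = 5, y = -9
This matches the transcript at every step.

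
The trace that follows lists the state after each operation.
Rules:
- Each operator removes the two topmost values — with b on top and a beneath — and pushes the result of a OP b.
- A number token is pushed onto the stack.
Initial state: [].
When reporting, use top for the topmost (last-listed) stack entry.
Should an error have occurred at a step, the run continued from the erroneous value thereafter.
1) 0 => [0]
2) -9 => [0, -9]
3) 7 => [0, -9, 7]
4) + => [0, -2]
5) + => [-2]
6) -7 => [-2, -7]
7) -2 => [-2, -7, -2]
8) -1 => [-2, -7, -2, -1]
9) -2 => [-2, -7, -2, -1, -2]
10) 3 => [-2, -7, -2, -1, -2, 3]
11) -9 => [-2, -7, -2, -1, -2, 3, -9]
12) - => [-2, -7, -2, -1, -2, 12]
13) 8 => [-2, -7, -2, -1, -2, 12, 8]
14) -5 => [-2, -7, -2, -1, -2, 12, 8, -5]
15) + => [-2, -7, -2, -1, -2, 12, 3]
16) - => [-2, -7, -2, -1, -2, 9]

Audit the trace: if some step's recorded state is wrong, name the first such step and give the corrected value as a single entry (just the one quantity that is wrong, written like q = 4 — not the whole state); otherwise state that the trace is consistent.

1. push 0: top = 0 (in agreement)
2. push -9: top = -9 (verified)
3. push 7: top = 7 (checks out)
4. -9 + 7 = -2 (same as recorded)
5. 0 + -2 = -2 (matches)
6. push -7: top = -7 (same as recorded)
7. push -2: top = -2 (checks out)
8. push -1: top = -1 (confirmed correct)
9. push -2: top = -2 (matches)
10. push 3: top = 3 (verified)
11. push -9: top = -9 (agrees with the trace)
12. 3 - -9 = 12 (verified)
13. push 8: top = 8 (matches)
14. push -5: top = -5 (exactly as logged)
15. 8 + -5 = 3 (matches)
16. 12 - 3 = 9 (checks out)
All steps check out; nothing to correct.

no error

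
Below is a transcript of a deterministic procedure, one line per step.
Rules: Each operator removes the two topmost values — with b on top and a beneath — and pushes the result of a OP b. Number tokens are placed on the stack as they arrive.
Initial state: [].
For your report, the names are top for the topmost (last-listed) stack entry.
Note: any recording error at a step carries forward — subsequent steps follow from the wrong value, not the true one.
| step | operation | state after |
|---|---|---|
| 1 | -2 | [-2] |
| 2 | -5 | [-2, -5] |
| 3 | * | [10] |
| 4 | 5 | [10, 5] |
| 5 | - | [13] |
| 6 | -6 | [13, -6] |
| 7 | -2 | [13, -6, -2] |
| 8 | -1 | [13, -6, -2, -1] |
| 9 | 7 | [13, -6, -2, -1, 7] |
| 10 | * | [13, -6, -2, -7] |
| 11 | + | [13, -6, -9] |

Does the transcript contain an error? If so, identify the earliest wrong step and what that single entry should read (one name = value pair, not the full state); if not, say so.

step 5, top = 5

Step 1: push -2: top = -2 — no discrepancy.
Step 2: push -5: top = -5 — no discrepancy.
Step 3: -2 * -5 = 10 — agrees with the transcript.
Step 4: push 5: top = 5 — agrees with the transcript.
Step 5: 10 - 5 = 5 — a discrepancy with the transcript.
So the first discrepancy is step 5, where the right value is top = 5.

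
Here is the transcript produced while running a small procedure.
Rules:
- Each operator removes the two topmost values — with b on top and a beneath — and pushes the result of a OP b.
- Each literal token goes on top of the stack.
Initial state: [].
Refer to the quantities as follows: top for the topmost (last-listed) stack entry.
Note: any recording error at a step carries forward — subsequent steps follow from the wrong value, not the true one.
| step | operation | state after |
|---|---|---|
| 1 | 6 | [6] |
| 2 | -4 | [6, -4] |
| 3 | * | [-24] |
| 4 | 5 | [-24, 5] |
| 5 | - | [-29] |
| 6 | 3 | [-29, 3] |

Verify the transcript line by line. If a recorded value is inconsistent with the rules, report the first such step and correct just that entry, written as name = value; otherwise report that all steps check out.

no error

step 1: push 6: top = 6 -> matches
step 2: push -4: top = -4 -> same as recorded
step 3: 6 * -4 = -24 -> verified
step 4: push 5: top = 5 -> exactly as logged
step 5: -24 - 5 = -29 -> checks out
step 6: push 3: top = 3 -> agrees with the transcript
All entries verified; no error found.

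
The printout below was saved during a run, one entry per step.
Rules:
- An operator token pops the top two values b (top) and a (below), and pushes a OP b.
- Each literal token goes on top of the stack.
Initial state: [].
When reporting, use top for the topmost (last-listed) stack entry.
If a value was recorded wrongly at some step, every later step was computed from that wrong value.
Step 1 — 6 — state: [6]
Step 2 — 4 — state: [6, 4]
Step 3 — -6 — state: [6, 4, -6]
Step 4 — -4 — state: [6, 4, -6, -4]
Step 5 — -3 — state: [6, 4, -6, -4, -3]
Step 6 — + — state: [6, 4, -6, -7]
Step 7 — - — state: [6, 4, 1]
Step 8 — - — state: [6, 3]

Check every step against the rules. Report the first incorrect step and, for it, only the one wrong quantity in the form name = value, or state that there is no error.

no error

Step 1: push 6: top = 6 — same as recorded.
Step 2: push 4: top = 4 — consistent with the printout.
Step 3: push -6: top = -6 — same as recorded.
Step 4: push -4: top = -4 — consistent with the printout.
Step 5: push -3: top = -3 — no discrepancy.
Step 6: -4 + -3 = -7 — consistent with the printout.
Step 7: -6 - -7 = 1 — matches.
Step 8: 4 - 1 = 3 — checks out.
The whole run recomputes cleanly — no discrepancies.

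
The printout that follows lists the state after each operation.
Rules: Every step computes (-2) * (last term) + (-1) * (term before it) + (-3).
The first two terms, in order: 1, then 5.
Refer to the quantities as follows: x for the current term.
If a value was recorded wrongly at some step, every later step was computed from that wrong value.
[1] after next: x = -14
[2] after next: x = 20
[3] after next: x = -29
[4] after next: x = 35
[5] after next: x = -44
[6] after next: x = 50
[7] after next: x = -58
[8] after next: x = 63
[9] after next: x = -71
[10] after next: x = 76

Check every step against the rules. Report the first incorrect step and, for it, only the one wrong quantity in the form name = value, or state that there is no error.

step 7, x = -59

step 1: x = -2*(5) + (-1)*(1) + (-3) = -14 -> in agreement
step 2: x = -2*(-14) + (-1)*(5) + (-3) = 20 -> confirmed correct
step 3: x = -2*(20) + (-1)*(-14) + (-3) = -29 -> matches
step 4: x = -2*(-29) + (-1)*(20) + (-3) = 35 -> same as recorded
step 5: x = -2*(35) + (-1)*(-29) + (-3) = -44 -> no discrepancy
step 6: x = -2*(-44) + (-1)*(35) + (-3) = 50 -> exactly as logged
step 7: x = -2*(50) + (-1)*(-44) + (-3) = -59 -> this is not what the printout shows
That makes step 7 the first incorrect line — x = -59 is what it should show.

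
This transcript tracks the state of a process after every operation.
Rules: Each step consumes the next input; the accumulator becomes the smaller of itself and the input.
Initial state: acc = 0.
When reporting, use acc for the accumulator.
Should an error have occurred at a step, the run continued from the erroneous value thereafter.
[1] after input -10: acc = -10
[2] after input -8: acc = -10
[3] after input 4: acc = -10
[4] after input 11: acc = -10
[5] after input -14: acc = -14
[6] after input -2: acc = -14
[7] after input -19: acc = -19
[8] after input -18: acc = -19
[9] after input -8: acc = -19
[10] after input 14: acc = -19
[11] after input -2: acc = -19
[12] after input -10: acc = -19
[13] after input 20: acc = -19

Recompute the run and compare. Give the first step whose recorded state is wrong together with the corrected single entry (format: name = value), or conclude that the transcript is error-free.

Step 1: acc = min(0, -10) = -10 — verified.
Step 2: acc = min(-10, -8) = -10 — consistent with the transcript.
Step 3: acc = min(-10, 4) = -10 — matches.
Step 4: acc = min(-10, 11) = -10 — exactly as logged.
Step 5: acc = min(-10, -14) = -14 — in agreement.
Step 6: acc = min(-14, -2) = -14 — verified.
Step 7: acc = min(-14, -19) = -19 — verified.
Step 8: acc = min(-19, -18) = -19 — matches.
Step 9: acc = min(-19, -8) = -19 — no discrepancy.
Step 10: acc = min(-19, 14) = -19 — no discrepancy.
Step 11: acc = min(-19, -2) = -19 — consistent with the transcript.
Step 12: acc = min(-19, -10) = -19 — verified.
Step 13: acc = min(-19, 20) = -19 — in agreement.
Every step is consistent.

no error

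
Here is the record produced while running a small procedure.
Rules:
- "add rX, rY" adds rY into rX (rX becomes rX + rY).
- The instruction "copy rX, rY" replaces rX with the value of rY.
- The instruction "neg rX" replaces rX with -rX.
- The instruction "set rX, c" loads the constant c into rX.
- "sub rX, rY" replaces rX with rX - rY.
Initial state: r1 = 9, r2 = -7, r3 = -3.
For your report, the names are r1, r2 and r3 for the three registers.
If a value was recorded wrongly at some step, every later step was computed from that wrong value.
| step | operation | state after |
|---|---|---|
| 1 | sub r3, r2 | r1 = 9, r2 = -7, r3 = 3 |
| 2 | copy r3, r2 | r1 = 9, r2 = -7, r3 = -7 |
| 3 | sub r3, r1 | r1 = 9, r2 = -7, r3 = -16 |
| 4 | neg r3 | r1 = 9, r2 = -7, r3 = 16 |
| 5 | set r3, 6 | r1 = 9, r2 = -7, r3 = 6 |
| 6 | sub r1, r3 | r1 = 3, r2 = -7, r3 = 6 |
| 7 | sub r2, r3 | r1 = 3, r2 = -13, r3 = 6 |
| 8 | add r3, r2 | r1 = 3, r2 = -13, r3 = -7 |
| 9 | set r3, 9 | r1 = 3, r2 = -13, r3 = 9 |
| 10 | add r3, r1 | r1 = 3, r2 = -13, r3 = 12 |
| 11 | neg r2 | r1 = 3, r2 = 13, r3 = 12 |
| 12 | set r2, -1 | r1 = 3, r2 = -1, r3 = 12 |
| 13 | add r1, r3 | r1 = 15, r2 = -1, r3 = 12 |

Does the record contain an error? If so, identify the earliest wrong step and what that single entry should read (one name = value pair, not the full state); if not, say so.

step 1, r3 = 4

Recomputing the run from the initial state:
step 1: r1 = 9, r2 = -7, r3 = 4
step 2: r1 = 9, r2 = -7, r3 = -7
step 3: r1 = 9, r2 = -7, r3 = -16
step 4: r1 = 9, r2 = -7, r3 = 16
step 5: r1 = 9, r2 = -7, r3 = 6
step 6: r1 = 3, r2 = -7, r3 = 6
step 7: r1 = 3, r2 = -13, r3 = 6
step 8: r1 = 3, r2 = -13, r3 = -7
step 9: r1 = 3, r2 = -13, r3 = 9
step 10: r1 = 3, r2 = -13, r3 = 12
step 11: r1 = 3, r2 = 13, r3 = 12
step 12: r1 = 3, r2 = -1, r3 = 12
step 13: r1 = 15, r2 = -1, r3 = 12
The first disagreement with the record is at step 1, where the value should be r3 = 4.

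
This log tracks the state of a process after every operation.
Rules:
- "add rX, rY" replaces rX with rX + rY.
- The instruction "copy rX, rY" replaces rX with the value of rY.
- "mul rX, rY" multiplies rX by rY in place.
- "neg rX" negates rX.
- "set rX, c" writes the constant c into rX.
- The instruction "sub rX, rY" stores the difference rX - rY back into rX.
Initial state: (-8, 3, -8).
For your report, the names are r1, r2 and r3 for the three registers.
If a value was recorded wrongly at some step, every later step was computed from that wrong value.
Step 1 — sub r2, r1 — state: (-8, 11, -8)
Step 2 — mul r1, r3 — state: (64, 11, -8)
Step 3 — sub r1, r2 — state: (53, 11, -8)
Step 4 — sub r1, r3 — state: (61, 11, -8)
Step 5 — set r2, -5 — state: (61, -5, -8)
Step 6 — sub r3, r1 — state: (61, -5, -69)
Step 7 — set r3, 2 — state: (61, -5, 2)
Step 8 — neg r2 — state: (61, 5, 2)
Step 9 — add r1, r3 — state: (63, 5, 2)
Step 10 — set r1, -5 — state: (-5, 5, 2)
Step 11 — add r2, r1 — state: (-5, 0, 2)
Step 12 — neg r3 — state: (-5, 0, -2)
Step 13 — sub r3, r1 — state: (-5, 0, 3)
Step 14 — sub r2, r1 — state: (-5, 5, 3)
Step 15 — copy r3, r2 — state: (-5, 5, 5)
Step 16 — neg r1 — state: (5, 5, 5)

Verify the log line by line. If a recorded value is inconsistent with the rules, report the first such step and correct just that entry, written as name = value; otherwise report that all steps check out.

Recomputing the run from the initial state:
step 1: r1 = -8, r2 = 11, r3 = -8
step 2: r1 = 64, r2 = 11, r3 = -8
step 3: r1 = 53, r2 = 11, r3 = -8
step 4: r1 = 61, r2 = 11, r3 = -8
step 5: r1 = 61, r2 = -5, r3 = -8
step 6: r1 = 61, r2 = -5, r3 = -69
step 7: r1 = 61, r2 = -5, r3 = 2
step 8: r1 = 61, r2 = 5, r3 = 2
step 9: r1 = 63, r2 = 5, r3 = 2
step 10: r1 = -5, r2 = 5, r3 = 2
step 11: r1 = -5, r2 = 0, r3 = 2
step 12: r1 = -5, r2 = 0, r3 = -2
step 13: r1 = -5, r2 = 0, r3 = 3
step 14: r1 = -5, r2 = 5, r3 = 3
step 15: r1 = -5, r2 = 5, r3 = 5
step 16: r1 = 5, r2 = 5, r3 = 5
This matches the log at every step.

no error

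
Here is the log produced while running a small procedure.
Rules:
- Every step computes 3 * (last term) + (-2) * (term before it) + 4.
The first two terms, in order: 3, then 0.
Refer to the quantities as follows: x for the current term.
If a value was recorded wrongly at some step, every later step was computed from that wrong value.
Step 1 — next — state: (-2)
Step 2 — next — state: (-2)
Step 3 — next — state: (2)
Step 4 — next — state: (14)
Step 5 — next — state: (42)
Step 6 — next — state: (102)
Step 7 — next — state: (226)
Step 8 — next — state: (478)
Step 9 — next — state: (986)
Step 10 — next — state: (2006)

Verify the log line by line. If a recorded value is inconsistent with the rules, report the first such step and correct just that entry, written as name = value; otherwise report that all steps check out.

no error

Recomputing the run from the initial state:
step 1: x = -2
step 2: x = -2
step 3: x = 2
step 4: x = 14
step 5: x = 42
step 6: x = 102
step 7: x = 226
step 8: x = 478
step 9: x = 986
step 10: x = 2006
This matches the log at every step.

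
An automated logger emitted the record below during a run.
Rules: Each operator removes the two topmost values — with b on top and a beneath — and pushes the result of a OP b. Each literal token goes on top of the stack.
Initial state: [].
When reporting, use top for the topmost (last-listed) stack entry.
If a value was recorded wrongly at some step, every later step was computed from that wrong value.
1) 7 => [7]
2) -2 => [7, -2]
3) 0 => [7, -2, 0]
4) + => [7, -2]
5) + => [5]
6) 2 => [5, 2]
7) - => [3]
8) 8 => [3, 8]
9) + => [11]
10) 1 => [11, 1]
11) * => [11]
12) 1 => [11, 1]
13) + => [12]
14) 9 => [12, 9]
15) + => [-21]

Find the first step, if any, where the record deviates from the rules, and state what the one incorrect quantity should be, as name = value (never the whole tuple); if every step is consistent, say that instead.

step 15, top = 21

step 1: push 7: top = 7 -> verified
step 2: push -2: top = -2 -> same as recorded
step 3: push 0: top = 0 -> consistent with the record
step 4: -2 + 0 = -2 -> consistent with the record
step 5: 7 + -2 = 5 -> verified
step 6: push 2: top = 2 -> confirmed correct
step 7: 5 - 2 = 3 -> verified
step 8: push 8: top = 8 -> agrees with the record
step 9: 3 + 8 = 11 -> same as recorded
step 10: push 1: top = 1 -> exactly as logged
step 11: 11 * 1 = 11 -> matches
step 12: push 1: top = 1 -> in agreement
step 13: 11 + 1 = 12 -> agrees with the record
step 14: push 9: top = 9 -> same as recorded
step 15: 12 + 9 = 21 -> the record has a different value
That makes step 15 the first incorrect line — top = 21 is what it should show.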